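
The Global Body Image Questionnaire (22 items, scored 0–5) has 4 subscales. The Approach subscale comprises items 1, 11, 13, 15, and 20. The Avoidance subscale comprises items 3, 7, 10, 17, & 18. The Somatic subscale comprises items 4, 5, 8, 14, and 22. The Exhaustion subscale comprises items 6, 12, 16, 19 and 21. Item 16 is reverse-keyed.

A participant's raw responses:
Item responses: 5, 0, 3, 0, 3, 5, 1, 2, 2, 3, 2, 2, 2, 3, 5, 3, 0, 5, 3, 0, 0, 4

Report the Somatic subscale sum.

12

Somatic items: 4, 5, 8, 14, 22.
  item 4: 0
  item 5: 3
  item 8: 2
  item 14: 3
  item 22: 4
Sum = 0 + 3 + 2 + 3 + 4 = 12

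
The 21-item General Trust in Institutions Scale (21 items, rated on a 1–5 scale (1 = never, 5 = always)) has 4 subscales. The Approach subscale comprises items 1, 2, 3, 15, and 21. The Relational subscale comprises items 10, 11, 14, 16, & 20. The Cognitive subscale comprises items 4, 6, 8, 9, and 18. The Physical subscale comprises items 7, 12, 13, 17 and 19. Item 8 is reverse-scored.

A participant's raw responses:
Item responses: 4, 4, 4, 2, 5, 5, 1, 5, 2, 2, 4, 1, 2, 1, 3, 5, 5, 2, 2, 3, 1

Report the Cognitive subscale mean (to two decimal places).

2.40

Cognitive items: 4, 6, 8, 9, 18.
Of these, item 8 is reverse-scored; reverse-coded value = 6 − response.
  item 4: 2
  item 6: 5
  item 8: 6 − 5 = 1
  item 9: 2
  item 18: 2
Sum = 2 + 5 + 1 + 2 + 2 = 12
Mean = 12 / 5 = 2.40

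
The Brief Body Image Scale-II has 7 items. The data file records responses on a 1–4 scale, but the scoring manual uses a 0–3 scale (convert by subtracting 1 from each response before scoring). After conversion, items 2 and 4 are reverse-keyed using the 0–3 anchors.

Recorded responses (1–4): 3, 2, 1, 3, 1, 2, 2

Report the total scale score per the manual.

Convert to 0–3: 2, 1, 0, 2, 0, 1, 1
Reverse-coded (on a 0–3 scale, reversed = 3 − raw):
  item 2: 3 − 1 = 2
  item 4: 3 − 2 = 1
Scored: 2, 2, 0, 1, 0, 1, 1
Total = 7

7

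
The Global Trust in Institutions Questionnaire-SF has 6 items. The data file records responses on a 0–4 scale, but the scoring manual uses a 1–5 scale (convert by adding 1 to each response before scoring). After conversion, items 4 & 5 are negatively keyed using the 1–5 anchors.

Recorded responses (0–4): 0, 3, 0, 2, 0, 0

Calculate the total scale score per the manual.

Convert to 1–5: 1, 4, 1, 3, 1, 1
Reverse-coded (reverse-coded value = 6 − response):
  item 4: 6 − 3 = 3
  item 5: 6 − 1 = 5
Scored: 1, 4, 1, 3, 5, 1
Total = 15

15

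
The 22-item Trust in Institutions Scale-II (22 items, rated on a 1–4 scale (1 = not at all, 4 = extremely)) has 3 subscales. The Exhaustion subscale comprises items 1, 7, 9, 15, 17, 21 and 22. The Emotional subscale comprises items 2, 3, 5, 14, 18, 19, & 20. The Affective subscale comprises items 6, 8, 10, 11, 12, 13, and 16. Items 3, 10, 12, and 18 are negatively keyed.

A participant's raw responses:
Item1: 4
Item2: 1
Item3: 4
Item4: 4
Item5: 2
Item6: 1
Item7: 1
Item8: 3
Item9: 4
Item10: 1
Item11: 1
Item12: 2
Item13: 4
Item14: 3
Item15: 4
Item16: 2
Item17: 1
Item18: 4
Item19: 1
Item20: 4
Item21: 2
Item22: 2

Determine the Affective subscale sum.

Affective items: 6, 8, 10, 11, 12, 13, 16.
Of these, items 10 and 12 are negatively keyed; reversed = (1+4) − raw = 5 − raw.
  item 6: 1
  item 8: 3
  item 10: 5 − 1 = 4
  item 11: 1
  item 12: 5 − 2 = 3
  item 13: 4
  item 16: 2
Sum = 1 + 3 + 4 + 1 + 3 + 4 + 2 = 18

18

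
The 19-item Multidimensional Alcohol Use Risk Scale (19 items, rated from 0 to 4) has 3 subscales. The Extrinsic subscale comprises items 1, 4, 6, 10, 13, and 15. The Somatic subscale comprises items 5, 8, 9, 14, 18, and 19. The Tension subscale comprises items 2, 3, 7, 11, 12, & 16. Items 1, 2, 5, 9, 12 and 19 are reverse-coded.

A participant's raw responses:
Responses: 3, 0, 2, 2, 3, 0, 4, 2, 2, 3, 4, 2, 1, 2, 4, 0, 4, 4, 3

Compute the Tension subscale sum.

16

Tension items: 2, 3, 7, 11, 12, 16.
Of these, items 2 and 12 are reverse-coded; reversed = (0+4) − raw = 4 − raw.
  item 2: 4 − 0 = 4
  item 3: 2
  item 7: 4
  item 11: 4
  item 12: 4 − 2 = 2
  item 16: 0
Sum = 4 + 2 + 4 + 4 + 2 + 0 = 16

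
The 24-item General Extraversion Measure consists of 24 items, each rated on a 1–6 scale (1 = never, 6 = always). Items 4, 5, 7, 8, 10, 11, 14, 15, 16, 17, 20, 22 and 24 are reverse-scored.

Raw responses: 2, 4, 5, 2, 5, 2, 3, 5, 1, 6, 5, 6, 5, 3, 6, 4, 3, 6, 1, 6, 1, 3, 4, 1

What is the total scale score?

Apply reverse scoring (on a 1–6 scale, reversed = 7 − raw):
  item 4: 7 − 2 = 5
  item 5: 7 − 5 = 2
  item 7: 7 − 3 = 4
  item 8: 7 − 5 = 2
  item 10: 7 − 6 = 1
  item 11: 7 − 5 = 2
  item 14: 7 − 3 = 4
  item 15: 7 − 6 = 1
  item 16: 7 − 4 = 3
  item 17: 7 − 3 = 4
  item 20: 7 − 6 = 1
  item 22: 7 − 3 = 4
  item 24: 7 − 1 = 6
Scored responses: 2, 4, 5, 5, 2, 2, 4, 2, 1, 1, 2, 6, 5, 4, 1, 3, 4, 6, 1, 1, 1, 4, 4, 6
Total = 2 + 4 + 5 + 5 + 2 + 2 + 4 + 2 + 1 + 1 + 2 + 6 + 5 + 4 + 1 + 3 + 4 + 6 + 1 + 1 + 1 + 4 + 4 + 6 = 76

76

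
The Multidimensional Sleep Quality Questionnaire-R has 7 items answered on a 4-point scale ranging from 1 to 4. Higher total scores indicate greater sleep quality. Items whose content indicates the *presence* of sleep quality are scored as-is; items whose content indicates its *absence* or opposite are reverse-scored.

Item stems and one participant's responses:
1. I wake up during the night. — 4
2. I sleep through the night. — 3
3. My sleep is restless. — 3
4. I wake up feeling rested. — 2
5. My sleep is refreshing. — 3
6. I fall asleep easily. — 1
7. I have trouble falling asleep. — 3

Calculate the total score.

Items 1, 3, 7 describe the absence/opposite of sleep quality → reverse-score.
on a 1–4 scale, reversed = 5 − raw.
  item 1: 5 − 4 = 1
  item 2: 3
  item 3: 5 − 3 = 2
  item 4: 2
  item 5: 3
  item 6: 1
  item 7: 5 − 3 = 2
Total = 1 + 3 + 2 + 2 + 3 + 1 + 2 = 14

14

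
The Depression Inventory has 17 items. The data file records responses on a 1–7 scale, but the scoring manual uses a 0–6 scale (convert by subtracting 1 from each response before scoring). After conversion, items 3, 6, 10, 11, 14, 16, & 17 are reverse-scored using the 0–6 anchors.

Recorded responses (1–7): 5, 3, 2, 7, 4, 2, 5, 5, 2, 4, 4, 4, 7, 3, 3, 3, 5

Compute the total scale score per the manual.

61

Convert to 0–6: 4, 2, 1, 6, 3, 1, 4, 4, 1, 3, 3, 3, 6, 2, 2, 2, 4
Reverse-coded (reverse-coded value = 6 − response):
  item 3: 6 − 1 = 5
  item 6: 6 − 1 = 5
  item 10: 6 − 3 = 3
  item 11: 6 − 3 = 3
  item 14: 6 − 2 = 4
  item 16: 6 − 2 = 4
  item 17: 6 − 4 = 2
Scored: 4, 2, 5, 6, 3, 5, 4, 4, 1, 3, 3, 3, 6, 4, 2, 4, 2
Total = 61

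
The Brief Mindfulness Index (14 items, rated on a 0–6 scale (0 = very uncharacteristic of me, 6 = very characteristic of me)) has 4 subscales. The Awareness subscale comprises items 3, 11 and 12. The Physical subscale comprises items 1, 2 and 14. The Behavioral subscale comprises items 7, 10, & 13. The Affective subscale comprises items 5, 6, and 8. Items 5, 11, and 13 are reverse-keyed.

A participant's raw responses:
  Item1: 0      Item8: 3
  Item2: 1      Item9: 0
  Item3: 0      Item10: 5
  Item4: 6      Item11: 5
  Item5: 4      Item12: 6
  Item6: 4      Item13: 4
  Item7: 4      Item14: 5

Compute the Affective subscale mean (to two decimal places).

3.00

Affective items: 5, 6, 8.
Of these, item 5 is reverse-keyed; reversed = (0+6) − raw = 6 − raw.
  item 5: 6 − 4 = 2
  item 6: 4
  item 8: 3
Sum = 2 + 4 + 3 = 9
Mean = 9 / 3 = 3.00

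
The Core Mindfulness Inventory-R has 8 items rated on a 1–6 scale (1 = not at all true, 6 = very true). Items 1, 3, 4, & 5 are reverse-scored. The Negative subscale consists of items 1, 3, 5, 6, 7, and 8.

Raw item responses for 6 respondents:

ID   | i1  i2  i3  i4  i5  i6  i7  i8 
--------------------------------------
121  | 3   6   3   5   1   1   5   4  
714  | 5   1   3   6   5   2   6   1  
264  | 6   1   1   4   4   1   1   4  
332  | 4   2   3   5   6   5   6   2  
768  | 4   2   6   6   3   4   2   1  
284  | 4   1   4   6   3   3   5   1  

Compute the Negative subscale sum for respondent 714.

Respondent 714 raw: 5, 1, 3, 6, 5, 2, 6, 1.
Negative items: 1, 3, 5, 6, 7, 8.
Reverse-coded (reverse-coded value = 7 − response):
  item 1: 7 − 5 = 2
  item 3: 7 − 3 = 4
  item 5: 7 − 5 = 2
  item 6: 2
  item 7: 6
  item 8: 1
Sum = 2 + 4 + 2 + 2 + 6 + 1 = 17

17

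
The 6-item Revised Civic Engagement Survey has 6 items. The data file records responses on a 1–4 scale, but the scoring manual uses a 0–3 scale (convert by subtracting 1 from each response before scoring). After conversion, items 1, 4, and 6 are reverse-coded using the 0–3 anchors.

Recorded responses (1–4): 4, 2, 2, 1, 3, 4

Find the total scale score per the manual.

Convert to 0–3: 3, 1, 1, 0, 2, 3
Reverse-coded (reverse-coded value = 3 − response):
  item 1: 3 − 3 = 0
  item 4: 3 − 0 = 3
  item 6: 3 − 3 = 0
Scored: 0, 1, 1, 3, 2, 0
Total = 7

7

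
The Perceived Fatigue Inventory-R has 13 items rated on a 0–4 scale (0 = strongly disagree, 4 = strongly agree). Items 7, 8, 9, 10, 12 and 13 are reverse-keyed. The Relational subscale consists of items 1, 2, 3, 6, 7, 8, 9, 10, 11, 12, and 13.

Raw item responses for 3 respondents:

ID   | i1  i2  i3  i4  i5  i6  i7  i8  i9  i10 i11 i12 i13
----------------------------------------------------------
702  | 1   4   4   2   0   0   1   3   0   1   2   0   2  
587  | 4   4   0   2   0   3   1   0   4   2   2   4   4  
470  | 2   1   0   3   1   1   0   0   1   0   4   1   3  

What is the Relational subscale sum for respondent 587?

22

Respondent 587 raw: 4, 4, 0, 2, 0, 3, 1, 0, 4, 2, 2, 4, 4.
Relational items: 1, 2, 3, 6, 7, 8, 9, 10, 11, 12, 13.
Reverse-coded (reversed = (0+4) − raw = 4 − raw):
  item 1: 4
  item 2: 4
  item 3: 0
  item 6: 3
  item 7: 4 − 1 = 3
  item 8: 4 − 0 = 4
  item 9: 4 − 4 = 0
  item 10: 4 − 2 = 2
  item 11: 2
  item 12: 4 − 4 = 0
  item 13: 4 − 4 = 0
Sum = 4 + 4 + 0 + 3 + 3 + 4 + 0 + 2 + 2 + 0 + 0 = 22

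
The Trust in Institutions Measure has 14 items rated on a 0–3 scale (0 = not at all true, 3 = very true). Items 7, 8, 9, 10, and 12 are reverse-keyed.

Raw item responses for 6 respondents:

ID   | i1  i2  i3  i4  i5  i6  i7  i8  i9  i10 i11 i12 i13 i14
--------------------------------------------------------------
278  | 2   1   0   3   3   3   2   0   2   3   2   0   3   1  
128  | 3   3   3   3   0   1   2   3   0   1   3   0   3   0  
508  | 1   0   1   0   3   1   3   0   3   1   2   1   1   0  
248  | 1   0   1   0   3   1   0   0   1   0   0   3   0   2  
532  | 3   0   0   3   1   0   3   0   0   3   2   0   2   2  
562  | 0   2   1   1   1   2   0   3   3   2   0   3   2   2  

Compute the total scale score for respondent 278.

26

Respondent 278 raw: 2, 1, 0, 3, 3, 3, 2, 0, 2, 3, 2, 0, 3, 1.
Reverse-coded (reverse-coded value = 3 − response):
  item 1: 2
  item 2: 1
  item 3: 0
  item 4: 3
  item 5: 3
  item 6: 3
  item 7: 3 − 2 = 1
  item 8: 3 − 0 = 3
  item 9: 3 − 2 = 1
  item 10: 3 − 3 = 0
  item 11: 2
  item 12: 3 − 0 = 3
  item 13: 3
  item 14: 1
Sum = 2 + 1 + 0 + 3 + 3 + 3 + 1 + 3 + 1 + 0 + 2 + 3 + 3 + 1 = 26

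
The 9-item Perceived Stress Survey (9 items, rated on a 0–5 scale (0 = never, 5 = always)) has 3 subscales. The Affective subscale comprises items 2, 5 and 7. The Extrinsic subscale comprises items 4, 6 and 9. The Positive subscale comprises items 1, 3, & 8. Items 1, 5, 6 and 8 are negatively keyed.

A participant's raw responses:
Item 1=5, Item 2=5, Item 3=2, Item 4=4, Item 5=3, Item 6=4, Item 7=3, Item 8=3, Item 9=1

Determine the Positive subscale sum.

Positive items: 1, 3, 8.
Of these, items 1 & 8 are negatively keyed; on a 0–5 scale, reversed = 5 − raw.
  item 1: 5 − 5 = 0
  item 3: 2
  item 8: 5 − 3 = 2
Sum = 0 + 2 + 2 = 4

4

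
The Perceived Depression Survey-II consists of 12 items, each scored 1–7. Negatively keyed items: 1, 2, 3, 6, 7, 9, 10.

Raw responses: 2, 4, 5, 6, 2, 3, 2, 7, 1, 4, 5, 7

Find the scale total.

62

Apply reverse scoring (reversed = (1+7) − raw = 8 − raw):
  item 1: 8 − 2 = 6
  item 2: 8 − 4 = 4
  item 3: 8 − 5 = 3
  item 6: 8 − 3 = 5
  item 7: 8 − 2 = 6
  item 9: 8 − 1 = 7
  item 10: 8 − 4 = 4
Scored items: 6, 4, 3, 6, 2, 5, 6, 7, 7, 4, 5, 7
Total = 6 + 4 + 3 + 6 + 2 + 5 + 6 + 7 + 7 + 4 + 5 + 7 = 62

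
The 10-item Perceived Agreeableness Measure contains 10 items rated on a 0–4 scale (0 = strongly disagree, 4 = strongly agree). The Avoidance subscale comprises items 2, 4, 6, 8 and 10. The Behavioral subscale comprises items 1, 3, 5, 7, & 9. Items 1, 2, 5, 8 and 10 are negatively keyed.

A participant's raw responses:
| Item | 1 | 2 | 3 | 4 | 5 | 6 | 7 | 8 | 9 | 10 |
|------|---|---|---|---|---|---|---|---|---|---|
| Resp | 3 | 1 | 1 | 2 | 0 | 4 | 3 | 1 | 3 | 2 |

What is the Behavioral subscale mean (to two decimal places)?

2.40

Behavioral items: 1, 3, 5, 7, 9.
Of these, items 1 and 5 are negatively keyed; on a 0–4 scale, reversed = 4 − raw.
  item 1: 4 − 3 = 1
  item 3: 1
  item 5: 4 − 0 = 4
  item 7: 3
  item 9: 3
Sum = 1 + 1 + 4 + 3 + 3 = 12
Mean = 12 / 5 = 2.40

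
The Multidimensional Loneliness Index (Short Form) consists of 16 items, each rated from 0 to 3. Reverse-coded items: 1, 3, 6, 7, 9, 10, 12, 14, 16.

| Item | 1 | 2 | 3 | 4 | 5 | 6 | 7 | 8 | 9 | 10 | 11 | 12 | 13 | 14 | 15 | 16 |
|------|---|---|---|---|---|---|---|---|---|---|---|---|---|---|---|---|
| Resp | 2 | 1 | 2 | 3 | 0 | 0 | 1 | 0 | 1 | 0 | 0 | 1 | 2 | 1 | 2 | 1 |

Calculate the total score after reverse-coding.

26

Reversing items 1, 3, 6, 7, 9, 10, 12, 14, & 16 with 3 − raw:
Total = (3−2) + 1 + (3−2) + 3 + 0 + (3−0) + (3−1) + 0 + (3−1) + (3−0) + 0 + (3−1) + 2 + (3−1) + 2 + (3−1)
      = 1 + 1 + 1 + 3 + 0 + 3 + 2 + 0 + 2 + 3 + 0 + 2 + 2 + 2 + 2 + 2 = 26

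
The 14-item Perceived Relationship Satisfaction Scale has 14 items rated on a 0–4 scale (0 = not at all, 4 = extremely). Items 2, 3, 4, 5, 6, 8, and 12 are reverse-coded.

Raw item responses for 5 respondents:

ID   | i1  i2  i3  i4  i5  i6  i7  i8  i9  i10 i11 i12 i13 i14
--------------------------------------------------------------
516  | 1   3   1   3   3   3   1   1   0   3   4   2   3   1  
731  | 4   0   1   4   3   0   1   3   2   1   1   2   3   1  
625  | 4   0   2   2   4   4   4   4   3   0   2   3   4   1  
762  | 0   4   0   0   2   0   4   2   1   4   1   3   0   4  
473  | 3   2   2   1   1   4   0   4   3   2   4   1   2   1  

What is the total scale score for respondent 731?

Respondent 731 raw: 4, 0, 1, 4, 3, 0, 1, 3, 2, 1, 1, 2, 3, 1.
Reverse-coded (reverse-coded value = 4 − response):
  item 1: 4
  item 2: 4 − 0 = 4
  item 3: 4 − 1 = 3
  item 4: 4 − 4 = 0
  item 5: 4 − 3 = 1
  item 6: 4 − 0 = 4
  item 7: 1
  item 8: 4 − 3 = 1
  item 9: 2
  item 10: 1
  item 11: 1
  item 12: 4 − 2 = 2
  item 13: 3
  item 14: 1
Sum = 4 + 4 + 3 + 0 + 1 + 4 + 1 + 1 + 2 + 1 + 1 + 2 + 3 + 1 = 28

28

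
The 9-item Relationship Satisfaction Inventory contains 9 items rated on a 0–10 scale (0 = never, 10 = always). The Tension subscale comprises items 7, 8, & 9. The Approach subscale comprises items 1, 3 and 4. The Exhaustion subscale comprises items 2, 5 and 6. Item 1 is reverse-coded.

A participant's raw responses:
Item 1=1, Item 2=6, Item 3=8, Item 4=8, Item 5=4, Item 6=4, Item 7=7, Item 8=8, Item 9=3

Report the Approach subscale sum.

Approach items: 1, 3, 4.
Of these, item 1 is reverse-coded; reverse-coded value = 10 − response.
  item 1: 10 − 1 = 9
  item 3: 8
  item 4: 8
Sum = 9 + 8 + 8 = 25

25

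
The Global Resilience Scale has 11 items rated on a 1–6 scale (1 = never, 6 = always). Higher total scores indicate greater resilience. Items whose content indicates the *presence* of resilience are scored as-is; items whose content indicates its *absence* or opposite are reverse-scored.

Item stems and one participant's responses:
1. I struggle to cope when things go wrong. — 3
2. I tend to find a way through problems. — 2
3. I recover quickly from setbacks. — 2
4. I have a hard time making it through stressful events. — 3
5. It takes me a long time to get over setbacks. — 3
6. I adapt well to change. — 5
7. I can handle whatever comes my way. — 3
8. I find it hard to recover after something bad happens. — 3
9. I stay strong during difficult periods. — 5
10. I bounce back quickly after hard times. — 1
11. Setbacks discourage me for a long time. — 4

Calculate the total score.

37

Items 1, 4, 5, 8, 11 describe the absence/opposite of resilience → reverse-score.
reverse-coded value = 7 − response.
  item 1: 7 − 3 = 4
  item 2: 2
  item 3: 2
  item 4: 7 − 3 = 4
  item 5: 7 − 3 = 4
  item 6: 5
  item 7: 3
  item 8: 7 − 3 = 4
  item 9: 5
  item 10: 1
  item 11: 7 − 4 = 3
Total = 4 + 2 + 2 + 4 + 4 + 5 + 3 + 4 + 5 + 1 + 3 = 37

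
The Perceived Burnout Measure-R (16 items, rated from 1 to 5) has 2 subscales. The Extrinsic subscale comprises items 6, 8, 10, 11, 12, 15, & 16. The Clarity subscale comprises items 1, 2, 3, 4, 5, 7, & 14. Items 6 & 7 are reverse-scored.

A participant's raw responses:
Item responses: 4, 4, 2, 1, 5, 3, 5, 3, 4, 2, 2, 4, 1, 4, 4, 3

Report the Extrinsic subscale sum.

Extrinsic items: 6, 8, 10, 11, 12, 15, 16.
Of these, item 6 is reverse-scored; on a 1–5 scale, reversed = 6 − raw.
  item 6: 6 − 3 = 3
  item 8: 3
  item 10: 2
  item 11: 2
  item 12: 4
  item 15: 4
  item 16: 3
Sum = 3 + 3 + 2 + 2 + 4 + 4 + 3 = 21

21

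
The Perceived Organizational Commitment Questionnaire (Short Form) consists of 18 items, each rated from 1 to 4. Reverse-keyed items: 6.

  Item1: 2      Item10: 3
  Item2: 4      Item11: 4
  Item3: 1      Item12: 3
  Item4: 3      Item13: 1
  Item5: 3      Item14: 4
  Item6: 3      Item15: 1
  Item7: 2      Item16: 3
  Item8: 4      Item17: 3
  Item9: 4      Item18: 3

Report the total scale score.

50

Reverse-coded items (reversed = (1+4) − raw = 5 − raw):
  item 6: 5 − 3 = 2
Scored items: 2, 4, 1, 3, 3, 2, 2, 4, 4, 3, 4, 3, 1, 4, 1, 3, 3, 3
Total = 2 + 4 + 1 + 3 + 3 + 2 + 2 + 4 + 4 + 3 + 4 + 3 + 1 + 4 + 1 + 3 + 3 + 3 = 50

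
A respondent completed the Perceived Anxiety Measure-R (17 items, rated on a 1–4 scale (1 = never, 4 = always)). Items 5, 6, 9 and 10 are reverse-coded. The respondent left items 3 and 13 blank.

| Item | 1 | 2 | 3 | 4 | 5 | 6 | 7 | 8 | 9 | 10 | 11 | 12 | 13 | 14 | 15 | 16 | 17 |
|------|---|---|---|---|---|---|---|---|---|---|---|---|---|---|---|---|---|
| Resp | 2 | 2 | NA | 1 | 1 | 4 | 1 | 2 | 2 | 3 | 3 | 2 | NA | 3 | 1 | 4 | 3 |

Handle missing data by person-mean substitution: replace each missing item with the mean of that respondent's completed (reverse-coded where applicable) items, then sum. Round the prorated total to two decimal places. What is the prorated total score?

38.53

Reverse-coded (on a 1–4 scale, reversed = 5 − raw):
  item 5: 5 − 1 = 4
  item 6: 5 − 4 = 1
  item 9: 5 − 2 = 3
  item 10: 5 − 3 = 2
Completed scored items (15 of 17): 2, 2, 1, 4, 1, 1, 2, 3, 2, 3, 2, 3, 1, 4, 3; sum = 34.
Person mean = 34 / 15 ≈ 2.2667
Prorated total = (34 / 15) × 17 = 38.53 (to 2 dp)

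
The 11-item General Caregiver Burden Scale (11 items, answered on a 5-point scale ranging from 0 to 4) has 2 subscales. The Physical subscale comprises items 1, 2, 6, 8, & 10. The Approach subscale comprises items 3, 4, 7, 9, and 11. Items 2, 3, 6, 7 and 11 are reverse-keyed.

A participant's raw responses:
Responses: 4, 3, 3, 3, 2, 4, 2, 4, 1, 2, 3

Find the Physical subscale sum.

11

Physical items: 1, 2, 6, 8, 10.
Of these, items 2 & 6 are reverse-keyed; on a 0–4 scale, reversed = 4 − raw.
  item 1: 4
  item 2: 4 − 3 = 1
  item 6: 4 − 4 = 0
  item 8: 4
  item 10: 2
Sum = 4 + 1 + 0 + 4 + 2 = 11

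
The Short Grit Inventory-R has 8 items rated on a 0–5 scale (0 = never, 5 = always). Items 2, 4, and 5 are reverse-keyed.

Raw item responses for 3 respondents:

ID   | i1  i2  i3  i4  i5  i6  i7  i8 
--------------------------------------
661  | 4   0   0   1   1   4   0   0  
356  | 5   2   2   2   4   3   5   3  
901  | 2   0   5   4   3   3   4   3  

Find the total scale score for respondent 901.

Respondent 901 raw: 2, 0, 5, 4, 3, 3, 4, 3.
Reverse-coded (reversed = (0+5) − raw = 5 − raw):
  item 1: 2
  item 2: 5 − 0 = 5
  item 3: 5
  item 4: 5 − 4 = 1
  item 5: 5 − 3 = 2
  item 6: 3
  item 7: 4
  item 8: 3
Sum = 2 + 5 + 5 + 1 + 2 + 3 + 4 + 3 = 25

25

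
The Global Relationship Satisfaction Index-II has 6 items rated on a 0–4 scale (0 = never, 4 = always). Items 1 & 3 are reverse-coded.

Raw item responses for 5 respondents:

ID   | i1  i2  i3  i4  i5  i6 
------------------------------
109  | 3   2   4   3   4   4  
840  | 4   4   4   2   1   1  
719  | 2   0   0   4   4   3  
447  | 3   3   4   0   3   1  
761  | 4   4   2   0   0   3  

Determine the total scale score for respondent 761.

Respondent 761 raw: 4, 4, 2, 0, 0, 3.
Reverse-coded (on a 0–4 scale, reversed = 4 − raw):
  item 1: 4 − 4 = 0
  item 2: 4
  item 3: 4 − 2 = 2
  item 4: 0
  item 5: 0
  item 6: 3
Sum = 0 + 4 + 2 + 0 + 0 + 3 = 9

9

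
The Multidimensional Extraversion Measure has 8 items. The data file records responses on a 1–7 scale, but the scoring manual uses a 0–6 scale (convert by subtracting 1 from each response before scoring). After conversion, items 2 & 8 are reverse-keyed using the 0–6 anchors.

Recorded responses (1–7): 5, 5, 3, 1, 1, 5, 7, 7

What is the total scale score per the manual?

Convert to 0–6: 4, 4, 2, 0, 0, 4, 6, 6
Reverse-coded (reverse-coded value = 6 − response):
  item 2: 6 − 4 = 2
  item 8: 6 − 6 = 0
Scored: 4, 2, 2, 0, 0, 4, 6, 0
Total = 18

18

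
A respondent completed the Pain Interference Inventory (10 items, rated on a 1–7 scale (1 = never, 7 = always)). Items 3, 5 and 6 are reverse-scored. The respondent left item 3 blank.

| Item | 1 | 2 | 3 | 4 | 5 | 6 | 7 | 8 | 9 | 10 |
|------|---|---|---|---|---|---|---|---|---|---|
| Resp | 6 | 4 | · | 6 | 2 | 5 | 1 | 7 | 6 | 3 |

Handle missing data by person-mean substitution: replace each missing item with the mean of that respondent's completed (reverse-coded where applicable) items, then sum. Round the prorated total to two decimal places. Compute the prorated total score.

Reverse-coded (reversed = (1+7) − raw = 8 − raw):
  item 5: 8 − 2 = 6
  item 6: 8 − 5 = 3
Completed scored items (9 of 10): 6, 4, 6, 6, 3, 1, 7, 6, 3; sum = 42.
Person mean = 42 / 9 ≈ 4.6667
Prorated total = (42 / 9) × 10 = 46.67 (to 2 dp)

46.67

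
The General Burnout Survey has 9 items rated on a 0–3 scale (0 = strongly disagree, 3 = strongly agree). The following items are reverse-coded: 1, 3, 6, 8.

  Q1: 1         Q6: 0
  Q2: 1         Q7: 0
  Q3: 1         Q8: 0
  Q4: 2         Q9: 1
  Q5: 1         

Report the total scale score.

15

Raw sum = 7. Reverse-coded items: 1, 3, 6, 8; their raw sum = 2.
Each reversal replaces raw with 3 − raw, changing the total by 3 − 2·raw per item.
Total = 7 + 4·3 − 2·2 = 7 + 12 − 4 = 15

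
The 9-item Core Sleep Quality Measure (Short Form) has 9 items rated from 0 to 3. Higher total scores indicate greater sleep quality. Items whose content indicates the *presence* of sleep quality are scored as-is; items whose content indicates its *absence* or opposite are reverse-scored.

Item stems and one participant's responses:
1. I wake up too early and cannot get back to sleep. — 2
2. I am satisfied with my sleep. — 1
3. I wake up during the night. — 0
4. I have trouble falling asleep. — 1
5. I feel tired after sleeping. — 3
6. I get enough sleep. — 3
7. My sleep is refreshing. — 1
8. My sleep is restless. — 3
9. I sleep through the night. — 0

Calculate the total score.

11

Items 1, 3, 4, 5, 8 describe the absence/opposite of sleep quality → reverse-score.
reversed = (0+3) − raw = 3 − raw.
  item 1: 3 − 2 = 1
  item 2: 1
  item 3: 3 − 0 = 3
  item 4: 3 − 1 = 2
  item 5: 3 − 3 = 0
  item 6: 3
  item 7: 1
  item 8: 3 − 3 = 0
  item 9: 0
Total = 1 + 1 + 3 + 2 + 0 + 3 + 1 + 0 + 0 = 11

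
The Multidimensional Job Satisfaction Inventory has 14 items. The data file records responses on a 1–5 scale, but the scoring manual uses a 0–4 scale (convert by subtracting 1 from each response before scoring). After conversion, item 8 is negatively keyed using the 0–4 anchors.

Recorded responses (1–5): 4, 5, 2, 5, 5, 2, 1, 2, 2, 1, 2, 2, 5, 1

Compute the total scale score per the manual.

Convert to 0–4: 3, 4, 1, 4, 4, 1, 0, 1, 1, 0, 1, 1, 4, 0
Reverse-coded (reverse-coded value = 4 − response):
  item 8: 4 − 1 = 3
Scored: 3, 4, 1, 4, 4, 1, 0, 3, 1, 0, 1, 1, 4, 0
Total = 27

27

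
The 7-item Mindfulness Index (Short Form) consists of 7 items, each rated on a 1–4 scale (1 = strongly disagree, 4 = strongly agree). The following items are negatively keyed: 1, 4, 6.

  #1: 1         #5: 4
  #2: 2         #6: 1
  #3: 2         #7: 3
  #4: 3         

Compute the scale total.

Reversing items 1, 4, and 6 with 5 − raw:
Total = (5−1) + 2 + 2 + (5−3) + 4 + (5−1) + 3
      = 4 + 2 + 2 + 2 + 4 + 4 + 3 = 21

21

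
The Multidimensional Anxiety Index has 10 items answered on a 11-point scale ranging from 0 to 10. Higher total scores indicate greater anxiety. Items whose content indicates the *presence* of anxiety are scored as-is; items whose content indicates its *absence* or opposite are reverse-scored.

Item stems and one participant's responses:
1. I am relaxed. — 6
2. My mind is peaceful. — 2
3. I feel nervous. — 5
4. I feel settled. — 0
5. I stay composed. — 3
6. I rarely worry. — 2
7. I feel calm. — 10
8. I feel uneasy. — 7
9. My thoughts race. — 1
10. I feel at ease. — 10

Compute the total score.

Items 1, 2, 4, 5, 6, 7, 10 describe the absence/opposite of anxiety → reverse-score.
reversed = (0+10) − raw = 10 − raw.
  item 1: 10 − 6 = 4
  item 2: 10 − 2 = 8
  item 3: 5
  item 4: 10 − 0 = 10
  item 5: 10 − 3 = 7
  item 6: 10 − 2 = 8
  item 7: 10 − 10 = 0
  item 8: 7
  item 9: 1
  item 10: 10 − 10 = 0
Total = 4 + 8 + 5 + 10 + 7 + 8 + 0 + 7 + 1 + 0 = 50

50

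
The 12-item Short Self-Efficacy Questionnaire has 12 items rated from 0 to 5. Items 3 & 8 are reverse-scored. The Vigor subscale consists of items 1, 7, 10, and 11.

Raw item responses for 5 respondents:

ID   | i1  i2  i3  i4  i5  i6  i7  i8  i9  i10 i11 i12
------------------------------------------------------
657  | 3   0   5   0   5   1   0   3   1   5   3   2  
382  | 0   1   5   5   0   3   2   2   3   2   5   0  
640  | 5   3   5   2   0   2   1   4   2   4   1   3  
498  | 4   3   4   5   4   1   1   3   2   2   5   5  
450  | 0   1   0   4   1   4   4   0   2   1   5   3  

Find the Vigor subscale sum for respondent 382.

9

Respondent 382 raw: 0, 1, 5, 5, 0, 3, 2, 2, 3, 2, 5, 0.
Vigor items: 1, 7, 10, 11.
Reverse-coded (on a 0–5 scale, reversed = 5 − raw):
  item 1: 0
  item 7: 2
  item 10: 2
  item 11: 5
Sum = 0 + 2 + 2 + 5 = 9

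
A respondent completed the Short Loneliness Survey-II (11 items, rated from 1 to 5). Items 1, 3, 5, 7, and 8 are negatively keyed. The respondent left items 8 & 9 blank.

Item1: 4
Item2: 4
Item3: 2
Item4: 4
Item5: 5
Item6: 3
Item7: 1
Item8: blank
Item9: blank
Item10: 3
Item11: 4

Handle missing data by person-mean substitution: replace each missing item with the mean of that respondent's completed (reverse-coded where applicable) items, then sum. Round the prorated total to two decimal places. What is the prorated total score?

Reverse-coded (reversed = (1+5) − raw = 6 − raw):
  item 1: 6 − 4 = 2
  item 3: 6 − 2 = 4
  item 5: 6 − 5 = 1
  item 7: 6 − 1 = 5
Completed scored items (9 of 11): 2, 4, 4, 4, 1, 3, 5, 3, 4; sum = 30.
Person mean = 30 / 9 ≈ 3.3333
Prorated total = (30 / 9) × 11 = 36.67 (to 2 dp)

36.67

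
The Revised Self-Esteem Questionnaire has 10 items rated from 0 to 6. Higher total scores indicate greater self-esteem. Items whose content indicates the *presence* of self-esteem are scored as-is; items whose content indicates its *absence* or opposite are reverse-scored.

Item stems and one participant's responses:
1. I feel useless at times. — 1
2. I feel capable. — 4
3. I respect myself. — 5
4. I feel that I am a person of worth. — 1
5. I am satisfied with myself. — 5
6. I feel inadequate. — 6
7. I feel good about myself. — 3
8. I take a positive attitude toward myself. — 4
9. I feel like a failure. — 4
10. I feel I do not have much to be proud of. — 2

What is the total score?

Items 1, 6, 9, 10 describe the absence/opposite of self-esteem → reverse-score.
reverse-coded value = 6 − response.
  item 1: 6 − 1 = 5
  item 2: 4
  item 3: 5
  item 4: 1
  item 5: 5
  item 6: 6 − 6 = 0
  item 7: 3
  item 8: 4
  item 9: 6 − 4 = 2
  item 10: 6 − 2 = 4
Total = 5 + 4 + 5 + 1 + 5 + 0 + 3 + 4 + 2 + 4 = 33

33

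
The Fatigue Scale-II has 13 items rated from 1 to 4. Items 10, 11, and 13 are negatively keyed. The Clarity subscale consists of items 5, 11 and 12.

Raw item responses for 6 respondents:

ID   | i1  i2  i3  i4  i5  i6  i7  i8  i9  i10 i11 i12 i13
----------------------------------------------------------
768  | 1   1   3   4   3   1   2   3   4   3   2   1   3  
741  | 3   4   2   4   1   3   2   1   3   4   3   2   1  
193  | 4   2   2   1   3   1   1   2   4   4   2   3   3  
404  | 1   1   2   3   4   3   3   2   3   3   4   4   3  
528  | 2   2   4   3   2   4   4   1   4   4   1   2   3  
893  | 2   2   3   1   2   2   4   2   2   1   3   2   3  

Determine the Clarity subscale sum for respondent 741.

Respondent 741 raw: 3, 4, 2, 4, 1, 3, 2, 1, 3, 4, 3, 2, 1.
Clarity items: 5, 11, 12.
Reverse-coded (reversed = (1+4) − raw = 5 − raw):
  item 5: 1
  item 11: 5 − 3 = 2
  item 12: 2
Sum = 1 + 2 + 2 = 5

5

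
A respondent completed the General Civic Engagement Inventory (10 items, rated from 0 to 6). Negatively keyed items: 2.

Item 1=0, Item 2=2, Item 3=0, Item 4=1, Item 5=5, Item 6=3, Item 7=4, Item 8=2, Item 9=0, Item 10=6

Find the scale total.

Apply reverse scoring (on a 0–6 scale, reversed = 6 − raw):
  item 2: 6 − 2 = 4
After reverse-coding: 0, 4, 0, 1, 5, 3, 4, 2, 0, 6
Total = 0 + 4 + 0 + 1 + 5 + 3 + 4 + 2 + 0 + 6 = 25

25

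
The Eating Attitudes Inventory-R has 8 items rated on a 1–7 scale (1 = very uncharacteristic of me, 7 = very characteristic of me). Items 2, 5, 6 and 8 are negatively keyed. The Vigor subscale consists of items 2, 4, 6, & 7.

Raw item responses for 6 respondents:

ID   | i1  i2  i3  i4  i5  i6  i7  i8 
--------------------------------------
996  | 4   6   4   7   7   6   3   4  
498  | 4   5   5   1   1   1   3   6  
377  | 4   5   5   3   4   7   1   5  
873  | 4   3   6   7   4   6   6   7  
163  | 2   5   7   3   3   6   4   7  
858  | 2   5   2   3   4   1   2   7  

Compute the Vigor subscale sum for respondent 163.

Respondent 163 raw: 2, 5, 7, 3, 3, 6, 4, 7.
Vigor items: 2, 4, 6, 7.
Reverse-coded (on a 1–7 scale, reversed = 8 − raw):
  item 2: 8 − 5 = 3
  item 4: 3
  item 6: 8 − 6 = 2
  item 7: 4
Sum = 3 + 3 + 2 + 4 = 12

12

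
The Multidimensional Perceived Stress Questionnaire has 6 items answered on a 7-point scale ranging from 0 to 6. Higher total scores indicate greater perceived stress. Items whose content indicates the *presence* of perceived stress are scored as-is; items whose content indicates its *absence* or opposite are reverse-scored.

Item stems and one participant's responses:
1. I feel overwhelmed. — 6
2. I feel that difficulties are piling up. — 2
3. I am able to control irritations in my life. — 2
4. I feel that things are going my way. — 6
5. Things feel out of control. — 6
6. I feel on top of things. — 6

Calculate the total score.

Items 3, 4, 6 describe the absence/opposite of perceived stress → reverse-score.
reversed = (0+6) − raw = 6 − raw.
  item 1: 6
  item 2: 2
  item 3: 6 − 2 = 4
  item 4: 6 − 6 = 0
  item 5: 6
  item 6: 6 − 6 = 0
Total = 6 + 2 + 4 + 0 + 6 + 0 = 18

18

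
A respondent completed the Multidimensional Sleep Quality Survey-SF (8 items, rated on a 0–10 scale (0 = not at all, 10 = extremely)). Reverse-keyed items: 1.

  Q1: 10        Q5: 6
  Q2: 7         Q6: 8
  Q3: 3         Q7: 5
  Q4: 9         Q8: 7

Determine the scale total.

45

Reverse-coded items (on a 0–10 scale, reversed = 10 − raw):
  item 1: 10 − 10 = 0
Scored items: 0, 7, 3, 9, 6, 8, 5, 7
Total = 0 + 7 + 3 + 9 + 6 + 8 + 5 + 7 = 45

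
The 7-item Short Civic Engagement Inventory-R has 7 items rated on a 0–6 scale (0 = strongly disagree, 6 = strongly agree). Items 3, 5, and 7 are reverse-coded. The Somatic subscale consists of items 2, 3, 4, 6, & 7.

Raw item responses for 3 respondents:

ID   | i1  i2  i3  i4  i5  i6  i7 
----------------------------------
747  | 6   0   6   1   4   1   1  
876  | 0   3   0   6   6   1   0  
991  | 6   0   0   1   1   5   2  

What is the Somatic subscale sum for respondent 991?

Respondent 991 raw: 6, 0, 0, 1, 1, 5, 2.
Somatic items: 2, 3, 4, 6, 7.
Reverse-coded (reverse-coded value = 6 − response):
  item 2: 0
  item 3: 6 − 0 = 6
  item 4: 1
  item 6: 5
  item 7: 6 − 2 = 4
Sum = 0 + 6 + 1 + 5 + 4 = 16

16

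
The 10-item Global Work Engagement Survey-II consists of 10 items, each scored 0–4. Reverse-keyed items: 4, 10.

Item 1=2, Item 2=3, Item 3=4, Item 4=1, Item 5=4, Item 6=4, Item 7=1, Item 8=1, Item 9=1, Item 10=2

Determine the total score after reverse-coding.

Apply reverse scoring (reverse-coded value = 4 − response):
  item 4: 4 − 1 = 3
  item 10: 4 − 2 = 2
Scored responses: 2, 3, 4, 3, 4, 4, 1, 1, 1, 2
Total = 2 + 3 + 4 + 3 + 4 + 4 + 1 + 1 + 1 + 2 = 25

25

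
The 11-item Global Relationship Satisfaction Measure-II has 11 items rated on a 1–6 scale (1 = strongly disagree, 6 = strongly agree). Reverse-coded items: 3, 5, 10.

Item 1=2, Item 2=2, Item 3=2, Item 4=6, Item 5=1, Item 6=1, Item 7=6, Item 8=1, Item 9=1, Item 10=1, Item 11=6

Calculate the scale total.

Apply reverse scoring (reverse-coded value = 7 − response):
  item 3: 7 − 2 = 5
  item 5: 7 − 1 = 6
  item 10: 7 − 1 = 6
Scored responses: 2, 2, 5, 6, 6, 1, 6, 1, 1, 6, 6
Total = 2 + 2 + 5 + 6 + 6 + 1 + 6 + 1 + 1 + 6 + 6 = 42

42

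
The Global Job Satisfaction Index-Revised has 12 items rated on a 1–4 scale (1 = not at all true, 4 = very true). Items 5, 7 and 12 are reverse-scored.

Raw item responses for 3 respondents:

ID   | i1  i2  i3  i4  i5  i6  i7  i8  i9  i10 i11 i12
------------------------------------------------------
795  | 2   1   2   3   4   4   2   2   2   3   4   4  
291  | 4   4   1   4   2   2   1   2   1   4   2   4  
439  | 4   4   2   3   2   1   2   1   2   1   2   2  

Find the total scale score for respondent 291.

Respondent 291 raw: 4, 4, 1, 4, 2, 2, 1, 2, 1, 4, 2, 4.
Reverse-coded (reversed = (1+4) − raw = 5 − raw):
  item 1: 4
  item 2: 4
  item 3: 1
  item 4: 4
  item 5: 5 − 2 = 3
  item 6: 2
  item 7: 5 − 1 = 4
  item 8: 2
  item 9: 1
  item 10: 4
  item 11: 2
  item 12: 5 − 4 = 1
Sum = 4 + 4 + 1 + 4 + 3 + 2 + 4 + 2 + 1 + 4 + 2 + 1 = 32

32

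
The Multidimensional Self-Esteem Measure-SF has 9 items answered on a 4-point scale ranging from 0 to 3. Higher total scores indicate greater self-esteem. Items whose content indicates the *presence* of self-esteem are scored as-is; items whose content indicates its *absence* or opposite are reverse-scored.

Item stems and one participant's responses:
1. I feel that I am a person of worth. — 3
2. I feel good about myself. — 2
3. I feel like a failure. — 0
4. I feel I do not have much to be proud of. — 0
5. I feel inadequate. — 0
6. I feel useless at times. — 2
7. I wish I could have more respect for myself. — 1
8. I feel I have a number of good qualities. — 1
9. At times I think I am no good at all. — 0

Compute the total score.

Items 3, 4, 5, 6, 7, 9 describe the absence/opposite of self-esteem → reverse-score.
reverse-coded value = 3 − response.
  item 1: 3
  item 2: 2
  item 3: 3 − 0 = 3
  item 4: 3 − 0 = 3
  item 5: 3 − 0 = 3
  item 6: 3 − 2 = 1
  item 7: 3 − 1 = 2
  item 8: 1
  item 9: 3 − 0 = 3
Total = 3 + 2 + 3 + 3 + 3 + 1 + 2 + 1 + 3 = 21

21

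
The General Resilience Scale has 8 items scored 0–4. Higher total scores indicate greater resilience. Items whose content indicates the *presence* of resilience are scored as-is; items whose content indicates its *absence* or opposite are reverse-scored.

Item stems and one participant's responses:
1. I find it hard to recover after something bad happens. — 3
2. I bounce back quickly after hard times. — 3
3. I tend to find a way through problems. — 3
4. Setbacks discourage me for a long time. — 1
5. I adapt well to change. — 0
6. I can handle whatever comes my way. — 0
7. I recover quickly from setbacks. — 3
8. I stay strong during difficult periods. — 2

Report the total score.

Items 1, 4 describe the absence/opposite of resilience → reverse-score.
reverse-coded value = 4 − response.
  item 1: 4 − 3 = 1
  item 2: 3
  item 3: 3
  item 4: 4 − 1 = 3
  item 5: 0
  item 6: 0
  item 7: 3
  item 8: 2
Total = 1 + 3 + 3 + 3 + 0 + 0 + 3 + 2 = 15

15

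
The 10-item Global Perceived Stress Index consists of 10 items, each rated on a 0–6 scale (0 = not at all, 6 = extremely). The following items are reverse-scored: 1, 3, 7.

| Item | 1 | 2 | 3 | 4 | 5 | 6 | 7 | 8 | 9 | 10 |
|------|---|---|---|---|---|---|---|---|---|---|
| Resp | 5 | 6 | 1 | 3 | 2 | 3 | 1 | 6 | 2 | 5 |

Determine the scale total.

38

Reversing items 1, 3 and 7 with 6 − raw:
Total = (6−5) + 6 + (6−1) + 3 + 2 + 3 + (6−1) + 6 + 2 + 5
      = 1 + 6 + 5 + 3 + 2 + 3 + 5 + 6 + 2 + 5 = 38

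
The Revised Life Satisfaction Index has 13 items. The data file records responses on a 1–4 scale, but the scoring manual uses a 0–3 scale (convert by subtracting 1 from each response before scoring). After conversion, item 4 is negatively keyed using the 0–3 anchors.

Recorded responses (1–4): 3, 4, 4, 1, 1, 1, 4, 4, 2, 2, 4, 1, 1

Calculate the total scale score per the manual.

22

Convert to 0–3: 2, 3, 3, 0, 0, 0, 3, 3, 1, 1, 3, 0, 0
Reverse-coded (on a 0–3 scale, reversed = 3 − raw):
  item 4: 3 − 0 = 3
Scored: 2, 3, 3, 3, 0, 0, 3, 3, 1, 1, 3, 0, 0
Total = 22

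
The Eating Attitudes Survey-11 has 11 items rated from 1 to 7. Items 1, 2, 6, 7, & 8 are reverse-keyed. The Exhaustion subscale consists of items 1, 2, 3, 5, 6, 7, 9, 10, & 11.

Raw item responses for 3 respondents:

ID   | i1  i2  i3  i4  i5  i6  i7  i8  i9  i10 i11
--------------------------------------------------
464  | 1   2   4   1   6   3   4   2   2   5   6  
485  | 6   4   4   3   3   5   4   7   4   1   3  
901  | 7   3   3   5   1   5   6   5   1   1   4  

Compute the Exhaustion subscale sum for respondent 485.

28

Respondent 485 raw: 6, 4, 4, 3, 3, 5, 4, 7, 4, 1, 3.
Exhaustion items: 1, 2, 3, 5, 6, 7, 9, 10, 11.
Reverse-coded (reversed = (1+7) − raw = 8 − raw):
  item 1: 8 − 6 = 2
  item 2: 8 − 4 = 4
  item 3: 4
  item 5: 3
  item 6: 8 − 5 = 3
  item 7: 8 − 4 = 4
  item 9: 4
  item 10: 1
  item 11: 3
Sum = 2 + 4 + 4 + 3 + 3 + 4 + 4 + 1 + 3 = 28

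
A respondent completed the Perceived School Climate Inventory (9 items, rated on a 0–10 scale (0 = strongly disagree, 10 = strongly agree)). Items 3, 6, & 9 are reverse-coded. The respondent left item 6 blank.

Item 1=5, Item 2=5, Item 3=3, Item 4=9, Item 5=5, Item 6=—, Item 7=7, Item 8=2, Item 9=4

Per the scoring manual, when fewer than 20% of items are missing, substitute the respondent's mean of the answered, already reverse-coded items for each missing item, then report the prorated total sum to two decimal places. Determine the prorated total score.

51.75

Reverse-coded (reversed = (0+10) − raw = 10 − raw):
  item 3: 10 − 3 = 7
  item 9: 10 − 4 = 6
Completed scored items (8 of 9): 5, 5, 7, 9, 5, 7, 2, 6; sum = 46.
Person mean = 46 / 8 ≈ 5.7500
Prorated total = (46 / 8) × 9 = 51.75 (to 2 dp)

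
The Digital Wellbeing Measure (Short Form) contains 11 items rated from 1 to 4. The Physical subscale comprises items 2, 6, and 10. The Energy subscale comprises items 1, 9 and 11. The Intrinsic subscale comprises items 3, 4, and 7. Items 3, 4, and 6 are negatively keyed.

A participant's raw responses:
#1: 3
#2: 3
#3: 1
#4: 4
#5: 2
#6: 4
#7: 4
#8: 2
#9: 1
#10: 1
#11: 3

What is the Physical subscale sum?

5

Physical items: 2, 6, 10.
Of these, item 6 is negatively keyed; reverse-coded value = 5 − response.
  item 2: 3
  item 6: 5 − 4 = 1
  item 10: 1
Sum = 3 + 1 + 1 = 5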